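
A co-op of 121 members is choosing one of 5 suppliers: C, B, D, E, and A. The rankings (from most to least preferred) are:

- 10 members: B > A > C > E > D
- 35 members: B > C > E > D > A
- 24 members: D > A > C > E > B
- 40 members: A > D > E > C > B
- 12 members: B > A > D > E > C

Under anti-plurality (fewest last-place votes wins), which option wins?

E

Last-place votes: C 12, B 64, D 10, E 0, A 35.
E is ranked last by the fewest voters, so E wins.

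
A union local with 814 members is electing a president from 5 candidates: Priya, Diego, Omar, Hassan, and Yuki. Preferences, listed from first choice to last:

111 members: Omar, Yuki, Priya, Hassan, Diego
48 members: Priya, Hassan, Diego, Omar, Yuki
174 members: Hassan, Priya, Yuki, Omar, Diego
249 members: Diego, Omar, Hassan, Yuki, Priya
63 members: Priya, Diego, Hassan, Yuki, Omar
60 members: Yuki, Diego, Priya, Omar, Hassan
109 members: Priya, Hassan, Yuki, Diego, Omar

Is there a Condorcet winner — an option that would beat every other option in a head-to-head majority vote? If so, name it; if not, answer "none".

none

Checking pairwise contests:
Hassan beats Priya 423–391.
Priya beats Diego 505–309.
Priya beats Omar 454–360.
Omar beats Hassan 420–394.
Omar beats Yuki 408–406.
Every option loses at least one head-to-head, so there is no Condorcet winner.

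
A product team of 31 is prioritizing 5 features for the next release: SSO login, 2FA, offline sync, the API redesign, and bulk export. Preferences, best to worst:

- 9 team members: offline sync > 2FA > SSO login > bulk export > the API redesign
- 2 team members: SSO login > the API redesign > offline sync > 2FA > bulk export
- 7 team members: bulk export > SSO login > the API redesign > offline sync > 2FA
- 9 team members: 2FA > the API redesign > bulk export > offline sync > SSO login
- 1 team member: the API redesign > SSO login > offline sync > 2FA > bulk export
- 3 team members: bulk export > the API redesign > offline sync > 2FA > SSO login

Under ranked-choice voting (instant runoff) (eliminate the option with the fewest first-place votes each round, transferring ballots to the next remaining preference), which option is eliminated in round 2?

Round 1: SSO login 2, 2FA 9, offline sync 9, the API redesign 1, bulk export 10. Eliminate the API redesign.
Round 2: SSO login 3, 2FA 9, offline sync 9, bulk export 10. Eliminate SSO login.

SSO login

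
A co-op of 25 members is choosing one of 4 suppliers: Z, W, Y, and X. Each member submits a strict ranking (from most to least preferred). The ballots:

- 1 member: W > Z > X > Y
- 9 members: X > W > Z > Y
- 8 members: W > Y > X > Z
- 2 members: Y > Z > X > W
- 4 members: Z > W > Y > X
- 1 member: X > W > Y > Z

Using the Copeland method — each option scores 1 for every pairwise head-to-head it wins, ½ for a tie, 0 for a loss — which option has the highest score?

Z: beats Y; loses to W and X → score 1.
W: beats Z, Y, and X → score 3.
Y: beats X; loses to Z and W → score 1.
X: beats Z; loses to W and Y → score 1.
W has the best pairwise record.

W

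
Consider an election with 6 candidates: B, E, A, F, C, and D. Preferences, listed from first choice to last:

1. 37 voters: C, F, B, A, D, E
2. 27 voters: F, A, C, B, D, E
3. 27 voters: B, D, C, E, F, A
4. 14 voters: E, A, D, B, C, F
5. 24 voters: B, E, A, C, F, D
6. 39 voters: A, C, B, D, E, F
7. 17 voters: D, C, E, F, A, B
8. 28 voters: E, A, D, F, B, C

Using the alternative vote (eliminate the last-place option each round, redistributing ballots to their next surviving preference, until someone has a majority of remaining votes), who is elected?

A

Round 1: B 51, E 42, A 39, F 27, C 37, D 17. Eliminate D.
Round 2: B 51, E 42, A 39, F 27, C 54. Eliminate F.
Round 3: B 51, E 42, A 66, C 54. Eliminate E.
Round 4: B 51, A 108, C 54. A has a majority.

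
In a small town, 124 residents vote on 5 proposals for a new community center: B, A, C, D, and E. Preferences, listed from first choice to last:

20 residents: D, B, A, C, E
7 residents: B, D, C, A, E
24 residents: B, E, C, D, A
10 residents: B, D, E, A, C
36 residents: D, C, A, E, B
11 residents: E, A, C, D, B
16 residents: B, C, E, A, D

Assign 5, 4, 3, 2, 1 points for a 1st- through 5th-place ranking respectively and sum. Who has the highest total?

B: 20·4 + 7·5 + 24·5 + 10·5 + 36·1 + 11·1 + 16·5 = 412
A: 20·3 + 7·2 + 24·1 + 10·2 + 36·3 + 11·4 + 16·2 = 302
C: 20·2 + 7·3 + 24·3 + 10·1 + 36·4 + 11·3 + 16·4 = 384
D: 20·5 + 7·4 + 24·2 + 10·4 + 36·5 + 11·2 + 16·1 = 434
E: 20·1 + 7·1 + 24·4 + 10·3 + 36·2 + 11·5 + 16·3 = 328
D has the highest Borda score (434).

D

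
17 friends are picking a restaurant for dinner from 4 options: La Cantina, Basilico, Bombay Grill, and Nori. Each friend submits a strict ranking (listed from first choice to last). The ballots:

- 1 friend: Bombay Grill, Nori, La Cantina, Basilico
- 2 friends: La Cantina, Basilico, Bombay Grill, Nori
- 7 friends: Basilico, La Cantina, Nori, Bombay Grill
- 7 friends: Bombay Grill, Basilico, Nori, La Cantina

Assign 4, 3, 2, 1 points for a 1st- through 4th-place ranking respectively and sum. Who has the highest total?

Basilico

La Cantina: 1·2 + 2·4 + 7·3 + 7·1 = 38
Basilico: 1·1 + 2·3 + 7·4 + 7·3 = 56
Bombay Grill: 1·4 + 2·2 + 7·1 + 7·4 = 43
Nori: 1·3 + 2·1 + 7·2 + 7·2 = 33
Basilico has the highest Borda score (56).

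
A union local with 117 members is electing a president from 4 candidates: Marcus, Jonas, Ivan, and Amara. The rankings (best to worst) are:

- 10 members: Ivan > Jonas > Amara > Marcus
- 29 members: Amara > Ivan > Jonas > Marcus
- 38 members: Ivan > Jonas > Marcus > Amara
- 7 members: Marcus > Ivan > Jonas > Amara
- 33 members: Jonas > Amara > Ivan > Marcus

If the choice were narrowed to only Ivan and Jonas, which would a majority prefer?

Voters preferring Ivan to Jonas: 84; preferring Jonas to Ivan: 33.
Ivan wins the head-to-head.

Ivan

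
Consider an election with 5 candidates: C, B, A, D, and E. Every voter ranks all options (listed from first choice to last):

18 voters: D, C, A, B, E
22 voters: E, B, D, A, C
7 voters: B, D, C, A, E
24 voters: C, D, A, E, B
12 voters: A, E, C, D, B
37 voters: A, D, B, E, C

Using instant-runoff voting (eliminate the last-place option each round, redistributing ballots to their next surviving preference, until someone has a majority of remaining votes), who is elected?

D

Round 1: C 24, B 7, A 49, D 18, E 22. Eliminate B.
Round 2: C 24, A 49, D 25, E 22. Eliminate E.
Round 3: C 24, A 49, D 47. Eliminate C.
Round 4: A 49, D 71. D has a majority.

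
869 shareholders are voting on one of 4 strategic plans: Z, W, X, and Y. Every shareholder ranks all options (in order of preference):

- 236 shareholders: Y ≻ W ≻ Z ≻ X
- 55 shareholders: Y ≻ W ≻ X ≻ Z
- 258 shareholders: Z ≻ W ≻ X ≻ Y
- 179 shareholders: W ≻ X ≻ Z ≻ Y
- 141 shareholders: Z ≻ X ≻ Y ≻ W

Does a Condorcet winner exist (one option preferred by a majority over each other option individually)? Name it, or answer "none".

W vs Z: 470–399 for W.
W vs X: 728–141 for W.
W vs Y: 437–432 for W.
W beats every other option head-to-head.

W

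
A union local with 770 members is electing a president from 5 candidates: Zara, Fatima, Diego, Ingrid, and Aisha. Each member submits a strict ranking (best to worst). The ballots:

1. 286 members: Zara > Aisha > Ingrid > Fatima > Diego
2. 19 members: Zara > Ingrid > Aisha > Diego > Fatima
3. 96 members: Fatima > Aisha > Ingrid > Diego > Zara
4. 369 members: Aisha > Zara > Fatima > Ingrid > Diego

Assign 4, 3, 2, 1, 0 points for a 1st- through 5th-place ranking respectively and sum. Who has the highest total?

Aisha

Zara: 286·4 + 19·4 + 96·0 + 369·3 = 2327
Fatima: 286·1 + 19·0 + 96·4 + 369·2 = 1408
Diego: 286·0 + 19·1 + 96·1 + 369·0 = 115
Ingrid: 286·2 + 19·3 + 96·2 + 369·1 = 1190
Aisha: 286·3 + 19·2 + 96·3 + 369·4 = 2660
Aisha has the highest Borda score (2660).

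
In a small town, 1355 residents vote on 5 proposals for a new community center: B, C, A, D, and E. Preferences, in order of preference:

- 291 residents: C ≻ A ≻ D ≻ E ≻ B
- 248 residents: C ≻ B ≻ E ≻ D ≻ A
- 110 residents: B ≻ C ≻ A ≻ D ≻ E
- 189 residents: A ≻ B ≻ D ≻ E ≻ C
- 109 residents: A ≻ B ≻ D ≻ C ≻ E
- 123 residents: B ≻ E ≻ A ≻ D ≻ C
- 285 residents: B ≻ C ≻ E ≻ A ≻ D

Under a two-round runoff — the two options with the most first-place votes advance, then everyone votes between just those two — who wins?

Round 1 first-place votes: B 518, C 539, A 298, D 0, E 0.
C and B advance.
Runoff: C is preferred to B by 539 voters; B by 816.
B wins the runoff.

B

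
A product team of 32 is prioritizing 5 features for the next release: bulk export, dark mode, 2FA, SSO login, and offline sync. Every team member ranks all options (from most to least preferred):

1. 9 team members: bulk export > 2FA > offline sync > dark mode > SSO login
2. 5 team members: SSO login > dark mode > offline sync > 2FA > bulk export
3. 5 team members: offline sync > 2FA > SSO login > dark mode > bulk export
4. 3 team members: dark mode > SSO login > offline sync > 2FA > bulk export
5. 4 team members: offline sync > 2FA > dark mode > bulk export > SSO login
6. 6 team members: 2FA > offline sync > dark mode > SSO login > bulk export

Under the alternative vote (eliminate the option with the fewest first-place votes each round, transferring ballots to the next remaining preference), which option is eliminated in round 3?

SSO login

Round 1: bulk export 9, dark mode 3, 2FA 6, SSO login 5, offline sync 9. Eliminate dark mode.
Round 2: bulk export 9, 2FA 6, SSO login 8, offline sync 9. Eliminate 2FA.
Round 3: bulk export 9, SSO login 8, offline sync 15. Eliminate SSO login.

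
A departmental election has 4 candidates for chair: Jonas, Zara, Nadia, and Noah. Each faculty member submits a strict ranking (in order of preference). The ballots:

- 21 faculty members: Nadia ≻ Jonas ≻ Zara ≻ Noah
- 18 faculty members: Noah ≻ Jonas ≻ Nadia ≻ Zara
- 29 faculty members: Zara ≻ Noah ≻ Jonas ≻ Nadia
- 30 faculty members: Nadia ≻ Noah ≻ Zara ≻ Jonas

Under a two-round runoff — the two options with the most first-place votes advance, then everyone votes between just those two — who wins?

Round 1 first-place votes: Jonas 0, Zara 29, Nadia 51, Noah 18.
Nadia and Zara advance.
Runoff: Nadia is preferred to Zara by 69 voters; Zara by 29.
Nadia wins the runoff.

Nadia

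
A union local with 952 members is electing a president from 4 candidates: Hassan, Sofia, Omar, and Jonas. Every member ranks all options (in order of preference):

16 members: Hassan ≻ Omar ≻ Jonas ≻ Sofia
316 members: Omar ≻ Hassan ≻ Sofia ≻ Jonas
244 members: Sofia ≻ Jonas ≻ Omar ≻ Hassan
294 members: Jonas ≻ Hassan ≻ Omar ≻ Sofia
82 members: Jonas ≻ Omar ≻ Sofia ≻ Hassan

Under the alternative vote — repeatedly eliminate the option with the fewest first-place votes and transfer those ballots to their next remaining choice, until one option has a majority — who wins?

Round 1: Hassan 16, Sofia 244, Omar 316, Jonas 376. Eliminate Hassan.
Round 2: Sofia 244, Omar 332, Jonas 376. Eliminate Sofia.
Round 3: Omar 332, Jonas 620. Jonas has a majority.

Jonas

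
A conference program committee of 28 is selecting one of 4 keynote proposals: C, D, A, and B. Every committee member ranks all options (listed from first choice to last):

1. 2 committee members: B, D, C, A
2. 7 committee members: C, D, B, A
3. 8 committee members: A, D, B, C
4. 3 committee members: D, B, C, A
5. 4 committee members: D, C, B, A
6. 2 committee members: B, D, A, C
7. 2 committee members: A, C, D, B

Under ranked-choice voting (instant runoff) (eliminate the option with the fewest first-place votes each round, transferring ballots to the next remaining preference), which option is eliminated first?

Round 1: C 7, D 7, A 10, B 4. Eliminate B.

B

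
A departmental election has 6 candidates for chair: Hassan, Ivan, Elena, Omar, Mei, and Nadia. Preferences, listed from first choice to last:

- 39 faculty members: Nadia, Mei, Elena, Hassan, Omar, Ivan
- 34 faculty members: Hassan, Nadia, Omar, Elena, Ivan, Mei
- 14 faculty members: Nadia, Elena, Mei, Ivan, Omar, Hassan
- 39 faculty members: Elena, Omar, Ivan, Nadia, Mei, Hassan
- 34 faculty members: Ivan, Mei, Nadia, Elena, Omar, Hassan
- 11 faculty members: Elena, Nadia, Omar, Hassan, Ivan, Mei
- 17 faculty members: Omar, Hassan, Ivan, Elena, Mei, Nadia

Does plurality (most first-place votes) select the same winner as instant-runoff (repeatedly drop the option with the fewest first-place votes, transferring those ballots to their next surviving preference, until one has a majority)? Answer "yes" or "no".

Plurality — first-place votes: Hassan 34, Ivan 34, Elena 50, Omar 17, Mei 0, Nadia 53. Winner: Nadia.
Instant-runoff — R1 Hassan 34, Ivan 34, Elena 50, Omar 17, Mei 0, Nadia 53 (Mei out); R2 Hassan 34, Ivan 34, Elena 50, Omar 17, Nadia 53 (Omar out); R3 Hassan 51, Ivan 34, Elena 50, Nadia 53 (Ivan out); R4 Hassan 51, Elena 50, Nadia 87 (Elena out); R5 Hassan 51, Nadia 137 (Nadia winner). Winner: Nadia.
The two methods agree.

yes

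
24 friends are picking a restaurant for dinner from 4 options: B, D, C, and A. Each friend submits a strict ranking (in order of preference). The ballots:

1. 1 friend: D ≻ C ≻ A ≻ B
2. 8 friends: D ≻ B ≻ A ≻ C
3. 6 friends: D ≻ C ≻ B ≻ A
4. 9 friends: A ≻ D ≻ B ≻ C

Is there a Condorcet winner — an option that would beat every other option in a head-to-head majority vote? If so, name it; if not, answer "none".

D vs B: 24–0 for D.
D vs C: 24–0 for D.
D vs A: 15–9 for D.
D beats every other option head-to-head.

D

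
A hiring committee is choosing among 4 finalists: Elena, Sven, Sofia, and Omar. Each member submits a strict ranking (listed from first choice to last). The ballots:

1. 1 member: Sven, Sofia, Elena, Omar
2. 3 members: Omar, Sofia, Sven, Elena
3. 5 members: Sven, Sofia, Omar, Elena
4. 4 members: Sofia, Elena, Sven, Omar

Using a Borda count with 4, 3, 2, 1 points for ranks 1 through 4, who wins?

Sofia

Elena: 1·2 + 3·1 + 5·1 + 4·3 = 22
Sven: 1·4 + 3·2 + 5·4 + 4·2 = 38
Sofia: 1·3 + 3·3 + 5·3 + 4·4 = 43
Omar: 1·1 + 3·4 + 5·2 + 4·1 = 27
Sofia has the highest Borda score (43).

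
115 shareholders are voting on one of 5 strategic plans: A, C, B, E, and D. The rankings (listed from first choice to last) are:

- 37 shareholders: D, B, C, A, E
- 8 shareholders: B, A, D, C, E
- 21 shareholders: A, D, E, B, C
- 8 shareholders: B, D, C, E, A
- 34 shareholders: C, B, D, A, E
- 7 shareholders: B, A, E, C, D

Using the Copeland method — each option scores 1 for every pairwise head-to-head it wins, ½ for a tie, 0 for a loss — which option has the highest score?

A: beats E; loses to C, B, and D → score 1.
C: beats A and E; loses to B and D → score 2.
B: beats A, C, and E; loses to D → score 3.
E: loses to A, C, B, and D → score 0.
D: beats A, C, B, and E → score 4.
D has the best pairwise record.

D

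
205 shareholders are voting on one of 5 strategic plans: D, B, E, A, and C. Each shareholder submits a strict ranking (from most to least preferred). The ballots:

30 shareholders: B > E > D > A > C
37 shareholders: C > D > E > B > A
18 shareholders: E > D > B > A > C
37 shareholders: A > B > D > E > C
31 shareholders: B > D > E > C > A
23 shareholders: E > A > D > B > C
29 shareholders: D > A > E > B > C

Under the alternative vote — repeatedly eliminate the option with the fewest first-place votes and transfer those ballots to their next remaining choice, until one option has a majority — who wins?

Round 1: D 29, B 61, E 41, A 37, C 37. Eliminate D.
Round 2: B 61, E 41, A 66, C 37. Eliminate C.
Round 3: B 61, E 78, A 66. Eliminate B.
Round 4: E 139, A 66. E has a majority.

E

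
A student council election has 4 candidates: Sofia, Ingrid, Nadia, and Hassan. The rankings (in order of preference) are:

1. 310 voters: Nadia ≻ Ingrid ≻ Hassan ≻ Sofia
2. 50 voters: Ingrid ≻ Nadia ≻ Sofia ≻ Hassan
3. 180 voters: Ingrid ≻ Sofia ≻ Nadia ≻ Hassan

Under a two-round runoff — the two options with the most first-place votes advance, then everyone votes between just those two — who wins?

Round 1 first-place votes: Sofia 0, Ingrid 230, Nadia 310, Hassan 0.
Nadia and Ingrid advance.
Runoff: Nadia is preferred to Ingrid by 310 voters; Ingrid by 230.
Nadia wins the runoff.

Nadia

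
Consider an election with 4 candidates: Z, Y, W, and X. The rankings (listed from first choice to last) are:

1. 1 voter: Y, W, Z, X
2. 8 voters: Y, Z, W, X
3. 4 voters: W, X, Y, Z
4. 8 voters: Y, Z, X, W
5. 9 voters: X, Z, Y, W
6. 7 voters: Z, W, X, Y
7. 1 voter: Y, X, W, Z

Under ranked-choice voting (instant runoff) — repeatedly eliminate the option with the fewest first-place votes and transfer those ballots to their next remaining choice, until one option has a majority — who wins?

Round 1: Z 7, Y 18, W 4, X 9. Eliminate W.
Round 2: Z 7, Y 18, X 13. Eliminate Z.
Round 3: Y 18, X 20. X has a majority.

X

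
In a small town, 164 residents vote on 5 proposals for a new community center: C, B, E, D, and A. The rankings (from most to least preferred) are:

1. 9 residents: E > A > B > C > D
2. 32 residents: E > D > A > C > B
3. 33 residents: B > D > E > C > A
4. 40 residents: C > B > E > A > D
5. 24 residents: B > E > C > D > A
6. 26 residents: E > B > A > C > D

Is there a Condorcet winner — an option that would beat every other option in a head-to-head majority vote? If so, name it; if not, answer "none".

B vs C: 92–72 for B.
B vs E: 97–67 for B.
B vs D: 132–32 for B.
B vs A: 123–41 for B.
B beats every other option head-to-head.

B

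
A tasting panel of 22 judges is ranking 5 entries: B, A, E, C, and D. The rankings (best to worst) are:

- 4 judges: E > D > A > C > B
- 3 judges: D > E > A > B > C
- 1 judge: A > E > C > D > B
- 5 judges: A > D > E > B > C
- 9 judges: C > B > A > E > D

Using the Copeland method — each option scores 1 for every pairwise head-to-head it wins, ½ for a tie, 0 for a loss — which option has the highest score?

B: loses to A, E, C, and D → score 0.
A: beats B, E, C, and D → score 4.
E: beats B, C, and D; loses to A → score 3.
C: beats B; loses to A, E, and D → score 1.
D: beats B and C; loses to A and E → score 2.
A has the best pairwise record.

A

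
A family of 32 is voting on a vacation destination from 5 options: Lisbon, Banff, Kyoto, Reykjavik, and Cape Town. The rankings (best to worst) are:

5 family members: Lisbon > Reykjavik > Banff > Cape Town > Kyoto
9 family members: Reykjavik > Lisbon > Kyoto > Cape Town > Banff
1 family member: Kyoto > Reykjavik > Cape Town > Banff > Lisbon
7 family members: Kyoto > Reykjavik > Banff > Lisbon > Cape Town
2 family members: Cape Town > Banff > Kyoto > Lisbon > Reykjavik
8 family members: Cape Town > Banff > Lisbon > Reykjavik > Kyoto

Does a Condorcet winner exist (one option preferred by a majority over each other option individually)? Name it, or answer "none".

Reykjavik vs Lisbon: 17–15 for Reykjavik.
Reykjavik vs Banff: 22–10 for Reykjavik.
Reykjavik vs Kyoto: 22–10 for Reykjavik.
Reykjavik vs Cape Town: 22–10 for Reykjavik.
Reykjavik beats every other option head-to-head.

Reykjavik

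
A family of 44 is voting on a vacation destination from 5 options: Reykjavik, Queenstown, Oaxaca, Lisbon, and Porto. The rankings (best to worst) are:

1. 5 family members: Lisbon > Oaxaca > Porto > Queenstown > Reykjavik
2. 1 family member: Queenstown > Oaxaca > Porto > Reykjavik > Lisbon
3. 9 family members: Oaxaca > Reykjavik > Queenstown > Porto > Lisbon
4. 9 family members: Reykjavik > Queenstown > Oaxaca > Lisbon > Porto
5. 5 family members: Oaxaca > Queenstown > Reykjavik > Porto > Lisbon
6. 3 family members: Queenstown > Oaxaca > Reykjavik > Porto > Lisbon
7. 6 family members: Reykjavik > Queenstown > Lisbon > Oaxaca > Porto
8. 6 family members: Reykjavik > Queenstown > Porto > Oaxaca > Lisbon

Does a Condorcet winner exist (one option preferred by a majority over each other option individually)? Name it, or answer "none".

Checking pairwise contests:
Oaxaca beats Reykjavik 23–21.
Reykjavik beats Queenstown 30–14.
Queenstown beats Oaxaca 25–19.
Reykjavik beats Lisbon 39–5.
Reykjavik beats Porto 38–6.
Every option loses at least one head-to-head, so there is no Condorcet winner.

none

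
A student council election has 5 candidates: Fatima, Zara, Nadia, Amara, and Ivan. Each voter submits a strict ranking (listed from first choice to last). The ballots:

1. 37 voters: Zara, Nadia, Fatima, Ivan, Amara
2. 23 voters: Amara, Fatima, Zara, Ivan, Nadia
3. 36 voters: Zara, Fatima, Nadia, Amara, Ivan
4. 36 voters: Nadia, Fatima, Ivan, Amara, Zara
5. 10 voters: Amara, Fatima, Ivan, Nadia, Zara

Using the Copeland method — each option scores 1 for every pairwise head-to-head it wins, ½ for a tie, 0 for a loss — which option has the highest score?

Zara

Fatima: beats Amara and Ivan; loses to Zara and Nadia → score 2.
Zara: beats Fatima, Nadia, Amara, and Ivan → score 4.
Nadia: beats Fatima, Amara, and Ivan; loses to Zara → score 3.
Amara: loses to Fatima, Zara, Nadia, and Ivan → score 0.
Ivan: beats Amara; loses to Fatima, Zara, and Nadia → score 1.
Zara has the best pairwise record.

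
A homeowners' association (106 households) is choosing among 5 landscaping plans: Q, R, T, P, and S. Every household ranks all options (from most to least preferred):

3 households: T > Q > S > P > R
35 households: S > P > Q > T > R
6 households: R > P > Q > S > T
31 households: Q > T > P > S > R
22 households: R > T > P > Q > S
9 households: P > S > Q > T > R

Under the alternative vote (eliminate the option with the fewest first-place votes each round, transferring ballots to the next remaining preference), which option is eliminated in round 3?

R

Round 1: Q 31, R 28, T 3, P 9, S 35. Eliminate T.
Round 2: Q 34, R 28, P 9, S 35. Eliminate P.
Round 3: Q 34, R 28, S 44. Eliminate R.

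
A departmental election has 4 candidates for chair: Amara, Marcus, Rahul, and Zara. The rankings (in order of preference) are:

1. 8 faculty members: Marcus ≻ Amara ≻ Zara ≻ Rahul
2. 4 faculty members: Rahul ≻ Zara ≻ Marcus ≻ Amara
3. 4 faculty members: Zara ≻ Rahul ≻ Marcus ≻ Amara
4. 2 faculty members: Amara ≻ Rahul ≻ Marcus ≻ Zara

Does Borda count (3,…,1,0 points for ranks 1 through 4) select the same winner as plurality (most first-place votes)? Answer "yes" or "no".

yes

Borda — scores: Amara 22, Marcus 34, Rahul 24, Zara 28. Winner: Marcus.
Plurality — first-place votes: Amara 2, Marcus 8, Rahul 4, Zara 4. Winner: Marcus.
The two methods agree.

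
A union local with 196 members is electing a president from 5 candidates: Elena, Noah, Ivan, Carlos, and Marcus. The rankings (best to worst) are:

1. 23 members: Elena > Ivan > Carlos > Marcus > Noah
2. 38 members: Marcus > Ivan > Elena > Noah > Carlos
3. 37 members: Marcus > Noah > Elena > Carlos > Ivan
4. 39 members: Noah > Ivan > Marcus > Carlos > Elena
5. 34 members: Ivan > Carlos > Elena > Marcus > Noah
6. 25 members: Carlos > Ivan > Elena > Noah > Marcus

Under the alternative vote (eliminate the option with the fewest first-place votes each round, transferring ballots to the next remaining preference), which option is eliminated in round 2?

Round 1: Elena 23, Noah 39, Ivan 34, Carlos 25, Marcus 75. Eliminate Elena.
Round 2: Noah 39, Ivan 57, Carlos 25, Marcus 75. Eliminate Carlos.

Carlos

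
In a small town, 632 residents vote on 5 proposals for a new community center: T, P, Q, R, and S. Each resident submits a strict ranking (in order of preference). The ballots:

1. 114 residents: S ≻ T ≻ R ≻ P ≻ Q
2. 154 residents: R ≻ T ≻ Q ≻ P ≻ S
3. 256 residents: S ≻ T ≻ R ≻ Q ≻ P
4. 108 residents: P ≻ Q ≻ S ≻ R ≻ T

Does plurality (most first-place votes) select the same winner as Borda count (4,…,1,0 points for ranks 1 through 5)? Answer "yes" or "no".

yes

Plurality — first-place votes: T 0, P 108, Q 0, R 154, S 370. Winner: S.
Borda — scores: T 1572, P 700, Q 888, R 1464, S 1696. Winner: S.
The two methods agree.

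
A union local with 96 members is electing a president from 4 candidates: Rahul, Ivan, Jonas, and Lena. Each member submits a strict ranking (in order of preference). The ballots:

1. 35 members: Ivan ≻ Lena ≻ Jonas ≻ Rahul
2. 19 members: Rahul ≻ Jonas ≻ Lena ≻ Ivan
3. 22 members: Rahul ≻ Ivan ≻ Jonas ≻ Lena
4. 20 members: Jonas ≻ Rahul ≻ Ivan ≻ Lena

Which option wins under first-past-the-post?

Rahul

First-place votes: Rahul 41, Ivan 35, Jonas 20, Lena 0.
Rahul has the most first-place votes.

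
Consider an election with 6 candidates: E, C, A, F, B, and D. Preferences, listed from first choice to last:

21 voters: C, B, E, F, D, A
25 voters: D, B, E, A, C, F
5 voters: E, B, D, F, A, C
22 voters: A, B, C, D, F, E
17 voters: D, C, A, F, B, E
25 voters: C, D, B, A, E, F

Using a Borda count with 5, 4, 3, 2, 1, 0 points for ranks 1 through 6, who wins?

E: 21·3 + 25·3 + 5·5 + 22·0 + 17·0 + 25·1 = 188
C: 21·5 + 25·1 + 5·0 + 22·3 + 17·4 + 25·5 = 389
A: 21·0 + 25·2 + 5·1 + 22·5 + 17·3 + 25·2 = 266
F: 21·2 + 25·0 + 5·2 + 22·1 + 17·2 + 25·0 = 108
B: 21·4 + 25·4 + 5·4 + 22·4 + 17·1 + 25·3 = 384
D: 21·1 + 25·5 + 5·3 + 22·2 + 17·5 + 25·4 = 390
D has the highest Borda score (390).

D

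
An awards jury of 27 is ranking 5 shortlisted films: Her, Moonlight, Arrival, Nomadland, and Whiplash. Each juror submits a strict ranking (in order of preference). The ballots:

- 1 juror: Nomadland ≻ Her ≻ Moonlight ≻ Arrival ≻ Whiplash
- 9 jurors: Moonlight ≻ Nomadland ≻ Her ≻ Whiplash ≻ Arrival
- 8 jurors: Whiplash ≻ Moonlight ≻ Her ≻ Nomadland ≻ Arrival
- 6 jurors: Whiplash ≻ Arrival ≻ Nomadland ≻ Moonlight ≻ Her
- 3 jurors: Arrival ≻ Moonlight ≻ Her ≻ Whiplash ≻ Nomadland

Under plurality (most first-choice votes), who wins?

Whiplash

First-place votes: Her 0, Moonlight 9, Arrival 3, Nomadland 1, Whiplash 14.
Whiplash has the most first-place votes.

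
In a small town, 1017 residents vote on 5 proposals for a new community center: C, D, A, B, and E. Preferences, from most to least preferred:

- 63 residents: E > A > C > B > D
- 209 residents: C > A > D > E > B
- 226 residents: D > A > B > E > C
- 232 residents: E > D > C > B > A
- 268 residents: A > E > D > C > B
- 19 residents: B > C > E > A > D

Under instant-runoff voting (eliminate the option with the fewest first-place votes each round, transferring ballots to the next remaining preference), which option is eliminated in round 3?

Round 1: C 209, D 226, A 268, B 19, E 295. Eliminate B.
Round 2: C 228, D 226, A 268, E 295. Eliminate D.
Round 3: C 228, A 494, E 295. Eliminate C.

C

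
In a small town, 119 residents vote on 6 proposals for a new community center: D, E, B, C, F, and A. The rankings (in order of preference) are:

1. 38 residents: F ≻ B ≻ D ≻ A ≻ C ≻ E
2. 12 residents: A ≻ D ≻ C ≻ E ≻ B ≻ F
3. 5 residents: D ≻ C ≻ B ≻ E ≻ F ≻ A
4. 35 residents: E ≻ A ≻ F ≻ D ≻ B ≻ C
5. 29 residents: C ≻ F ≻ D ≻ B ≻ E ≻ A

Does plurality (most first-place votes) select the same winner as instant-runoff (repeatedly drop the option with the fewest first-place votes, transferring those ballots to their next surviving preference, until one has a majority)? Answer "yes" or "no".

Plurality — first-place votes: D 5, E 35, B 0, C 29, F 38, A 12. Winner: F.
Instant-runoff — R1 D 5, E 35, B 0, C 29, F 38, A 12 (B out); R2 D 5, E 35, C 29, F 38, A 12 (D out); R3 E 35, C 34, F 38, A 12 (A out); R4 E 35, C 46, F 38 (E out); R5 C 46, F 73 (F winner). Winner: F.
The two methods agree.

yes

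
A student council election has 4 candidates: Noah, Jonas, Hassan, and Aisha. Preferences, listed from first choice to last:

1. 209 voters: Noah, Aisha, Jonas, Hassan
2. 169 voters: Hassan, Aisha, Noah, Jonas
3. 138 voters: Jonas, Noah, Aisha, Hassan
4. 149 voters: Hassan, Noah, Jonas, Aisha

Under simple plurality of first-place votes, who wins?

First-place votes: Noah 209, Jonas 138, Hassan 318, Aisha 0.
Hassan has the most first-place votes.

Hassan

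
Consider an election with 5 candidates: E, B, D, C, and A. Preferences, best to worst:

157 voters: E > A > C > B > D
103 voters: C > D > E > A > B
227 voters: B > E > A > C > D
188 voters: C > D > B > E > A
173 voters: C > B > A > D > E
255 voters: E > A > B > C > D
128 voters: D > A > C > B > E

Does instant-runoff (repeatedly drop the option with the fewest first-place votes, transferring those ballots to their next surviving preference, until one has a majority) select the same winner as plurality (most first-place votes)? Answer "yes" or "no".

no

Instant-runoff — R1 E 412, B 227, D 128, C 464, A 0 (A out); R2 E 412, B 227, D 128, C 464 (D out); R3 E 412, B 227, C 592 (B out); R4 E 639, C 592 (E winner). Winner: E.
Plurality — first-place votes: E 412, B 227, D 128, C 464, A 0. Winner: C.
The two methods disagree.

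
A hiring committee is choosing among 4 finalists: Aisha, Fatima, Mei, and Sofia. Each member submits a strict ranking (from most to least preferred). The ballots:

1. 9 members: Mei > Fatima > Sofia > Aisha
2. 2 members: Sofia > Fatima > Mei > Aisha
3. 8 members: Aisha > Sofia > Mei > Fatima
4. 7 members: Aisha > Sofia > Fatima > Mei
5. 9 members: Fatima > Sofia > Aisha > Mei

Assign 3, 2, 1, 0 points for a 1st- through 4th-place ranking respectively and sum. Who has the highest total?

Aisha: 9·0 + 2·0 + 8·3 + 7·3 + 9·1 = 54
Fatima: 9·2 + 2·2 + 8·0 + 7·1 + 9·3 = 56
Mei: 9·3 + 2·1 + 8·1 + 7·0 + 9·0 = 37
Sofia: 9·1 + 2·3 + 8·2 + 7·2 + 9·2 = 63
Sofia has the highest Borda score (63).

Sofia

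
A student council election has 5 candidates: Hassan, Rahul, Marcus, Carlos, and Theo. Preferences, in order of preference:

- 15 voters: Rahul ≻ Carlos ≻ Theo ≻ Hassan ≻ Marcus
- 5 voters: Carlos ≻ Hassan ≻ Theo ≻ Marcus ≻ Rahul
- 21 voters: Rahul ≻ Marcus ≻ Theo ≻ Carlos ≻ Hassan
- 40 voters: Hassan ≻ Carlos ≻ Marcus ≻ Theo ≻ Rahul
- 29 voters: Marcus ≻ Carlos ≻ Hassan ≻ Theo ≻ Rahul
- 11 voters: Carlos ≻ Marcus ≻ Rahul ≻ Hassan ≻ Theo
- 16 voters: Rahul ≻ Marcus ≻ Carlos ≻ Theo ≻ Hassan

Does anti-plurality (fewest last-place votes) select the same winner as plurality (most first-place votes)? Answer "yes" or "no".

no

Anti-plurality — last-place votes: Hassan 37, Rahul 74, Marcus 15, Carlos 0, Theo 11. Winner: Carlos.
Plurality — first-place votes: Hassan 40, Rahul 52, Marcus 29, Carlos 16, Theo 0. Winner: Rahul.
The two methods disagree.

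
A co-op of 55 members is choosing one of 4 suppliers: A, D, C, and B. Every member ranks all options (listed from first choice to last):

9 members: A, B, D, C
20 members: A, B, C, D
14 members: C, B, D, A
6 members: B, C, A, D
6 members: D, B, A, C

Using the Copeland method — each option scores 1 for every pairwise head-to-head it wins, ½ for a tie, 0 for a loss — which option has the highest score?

A

A: beats D, C, and B → score 3.
D: loses to A, C, and B → score 0.
C: beats D; loses to A and B → score 1.
B: beats D and C; loses to A → score 2.
A has the best pairwise record.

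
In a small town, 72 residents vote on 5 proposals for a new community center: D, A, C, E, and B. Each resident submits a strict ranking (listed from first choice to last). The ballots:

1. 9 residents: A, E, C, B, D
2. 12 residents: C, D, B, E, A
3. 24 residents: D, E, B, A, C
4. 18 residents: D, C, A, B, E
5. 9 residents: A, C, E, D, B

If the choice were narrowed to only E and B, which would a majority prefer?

E

Voters preferring E to B: 42; preferring B to E: 30.
E wins the head-to-head.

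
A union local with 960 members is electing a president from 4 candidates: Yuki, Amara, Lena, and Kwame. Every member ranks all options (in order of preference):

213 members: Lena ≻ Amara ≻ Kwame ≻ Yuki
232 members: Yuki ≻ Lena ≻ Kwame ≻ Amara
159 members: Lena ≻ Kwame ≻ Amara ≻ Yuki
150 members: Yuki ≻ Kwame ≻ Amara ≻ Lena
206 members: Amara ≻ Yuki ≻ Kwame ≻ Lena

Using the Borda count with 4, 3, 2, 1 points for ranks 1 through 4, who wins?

Lena

Yuki: 213·1 + 232·4 + 159·1 + 150·4 + 206·3 = 2518
Amara: 213·3 + 232·1 + 159·2 + 150·2 + 206·4 = 2313
Lena: 213·4 + 232·3 + 159·4 + 150·1 + 206·1 = 2540
Kwame: 213·2 + 232·2 + 159·3 + 150·3 + 206·2 = 2229
Lena has the highest Borda score (2540).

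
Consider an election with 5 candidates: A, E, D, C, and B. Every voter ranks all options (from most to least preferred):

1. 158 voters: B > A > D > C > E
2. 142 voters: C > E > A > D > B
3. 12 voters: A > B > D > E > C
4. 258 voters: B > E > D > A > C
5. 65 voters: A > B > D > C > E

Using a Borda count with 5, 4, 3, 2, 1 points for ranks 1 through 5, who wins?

B

A: 158·4 + 142·3 + 12·5 + 258·2 + 65·5 = 1959
E: 158·1 + 142·4 + 12·2 + 258·4 + 65·1 = 1847
D: 158·3 + 142·2 + 12·3 + 258·3 + 65·3 = 1763
C: 158·2 + 142·5 + 12·1 + 258·1 + 65·2 = 1426
B: 158·5 + 142·1 + 12·4 + 258·5 + 65·4 = 2530
B has the highest Borda score (2530).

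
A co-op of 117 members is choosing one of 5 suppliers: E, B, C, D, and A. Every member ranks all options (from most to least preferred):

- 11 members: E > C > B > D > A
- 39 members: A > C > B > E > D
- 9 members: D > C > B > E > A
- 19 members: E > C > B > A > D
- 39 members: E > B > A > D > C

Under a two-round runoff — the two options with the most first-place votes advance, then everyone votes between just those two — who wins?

Round 1 first-place votes: E 69, B 0, C 0, D 9, A 39.
E and A advance.
Runoff: E is preferred to A by 78 voters; A by 39.
E wins the runoff.

E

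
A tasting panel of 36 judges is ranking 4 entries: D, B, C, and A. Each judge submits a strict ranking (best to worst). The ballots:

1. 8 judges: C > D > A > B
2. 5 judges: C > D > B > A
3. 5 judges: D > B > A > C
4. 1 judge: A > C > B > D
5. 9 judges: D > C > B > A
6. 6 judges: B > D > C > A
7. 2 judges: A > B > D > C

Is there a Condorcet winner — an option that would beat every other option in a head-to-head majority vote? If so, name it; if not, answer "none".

D

D vs B: 27–9 for D.
D vs C: 22–14 for D.
D vs A: 33–3 for D.
D beats every other option head-to-head.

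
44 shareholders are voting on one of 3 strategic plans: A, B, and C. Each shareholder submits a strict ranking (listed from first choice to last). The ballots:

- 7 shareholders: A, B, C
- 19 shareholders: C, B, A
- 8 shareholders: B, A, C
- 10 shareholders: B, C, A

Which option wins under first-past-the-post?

First-place votes: A 7, B 18, C 19.
C has the most first-place votes.

C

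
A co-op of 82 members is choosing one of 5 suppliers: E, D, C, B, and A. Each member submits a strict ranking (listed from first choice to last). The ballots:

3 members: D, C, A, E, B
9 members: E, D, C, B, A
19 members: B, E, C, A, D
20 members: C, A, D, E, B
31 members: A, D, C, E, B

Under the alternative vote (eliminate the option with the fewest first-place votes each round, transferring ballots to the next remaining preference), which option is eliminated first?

D

Round 1: E 9, D 3, C 20, B 19, A 31. Eliminate D.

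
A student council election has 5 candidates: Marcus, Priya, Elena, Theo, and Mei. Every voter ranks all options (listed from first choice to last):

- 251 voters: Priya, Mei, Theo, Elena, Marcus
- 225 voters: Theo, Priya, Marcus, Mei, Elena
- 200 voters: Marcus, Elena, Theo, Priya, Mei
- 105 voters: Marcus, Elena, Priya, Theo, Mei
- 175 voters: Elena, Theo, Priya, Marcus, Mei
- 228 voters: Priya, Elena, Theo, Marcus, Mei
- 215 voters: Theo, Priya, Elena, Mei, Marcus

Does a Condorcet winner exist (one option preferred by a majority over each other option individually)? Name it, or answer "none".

Checking pairwise contests:
Priya beats Marcus 1094–305.
Theo beats Priya 815–584.
Priya beats Elena 919–480.
Elena beats Theo 708–691.
Marcus beats Mei 933–466.
Every option loses at least one head-to-head, so there is no Condorcet winner.

none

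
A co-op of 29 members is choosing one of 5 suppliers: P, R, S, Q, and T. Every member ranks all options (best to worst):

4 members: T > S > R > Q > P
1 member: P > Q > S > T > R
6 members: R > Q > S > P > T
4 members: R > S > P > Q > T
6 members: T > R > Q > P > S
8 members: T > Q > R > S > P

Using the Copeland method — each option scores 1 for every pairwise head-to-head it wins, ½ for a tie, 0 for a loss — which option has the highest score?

P: loses to R, S, Q, and T → score 0.
R: beats P, S, and Q; loses to T → score 3.
S: beats P; loses to R, Q, and T → score 1.
Q: beats P and S; loses to R and T → score 2.
T: beats P, R, S, and Q → score 4.
T has the best pairwise record.

T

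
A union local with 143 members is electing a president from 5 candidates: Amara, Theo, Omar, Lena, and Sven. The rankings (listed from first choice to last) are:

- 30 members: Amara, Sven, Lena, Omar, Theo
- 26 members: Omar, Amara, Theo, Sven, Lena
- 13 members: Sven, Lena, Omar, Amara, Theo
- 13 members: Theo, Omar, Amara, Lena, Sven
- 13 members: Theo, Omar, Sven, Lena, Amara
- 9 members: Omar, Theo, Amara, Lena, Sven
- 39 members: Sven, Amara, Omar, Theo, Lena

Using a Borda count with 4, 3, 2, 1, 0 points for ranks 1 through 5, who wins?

Amara: 30·4 + 26·3 + 13·1 + 13·2 + 13·0 + 9·2 + 39·3 = 372
Theo: 30·0 + 26·2 + 13·0 + 13·4 + 13·4 + 9·3 + 39·1 = 222
Omar: 30·1 + 26·4 + 13·2 + 13·3 + 13·3 + 9·4 + 39·2 = 352
Lena: 30·2 + 26·0 + 13·3 + 13·1 + 13·1 + 9·1 + 39·0 = 134
Sven: 30·3 + 26·1 + 13·4 + 13·0 + 13·2 + 9·0 + 39·4 = 350
Amara has the highest Borda score (372).

Amara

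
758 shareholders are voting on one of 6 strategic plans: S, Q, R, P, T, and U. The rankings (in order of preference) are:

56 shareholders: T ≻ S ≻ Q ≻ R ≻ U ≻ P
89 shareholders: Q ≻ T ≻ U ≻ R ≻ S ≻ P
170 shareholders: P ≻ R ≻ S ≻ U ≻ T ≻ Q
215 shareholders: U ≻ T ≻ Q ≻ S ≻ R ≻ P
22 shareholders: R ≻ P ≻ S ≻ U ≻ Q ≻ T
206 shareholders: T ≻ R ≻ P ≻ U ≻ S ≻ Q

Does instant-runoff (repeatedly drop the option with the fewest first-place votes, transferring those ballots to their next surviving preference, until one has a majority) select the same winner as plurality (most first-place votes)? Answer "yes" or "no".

Instant-runoff — R1 S 0, Q 89, R 22, P 170, T 262, U 215 (S out); R2 Q 89, R 22, P 170, T 262, U 215 (R out); R3 Q 89, P 192, T 262, U 215 (Q out); R4 P 192, T 351, U 215 (P out); R5 T 351, U 407 (U winner). Winner: U.
Plurality — first-place votes: S 0, Q 89, R 22, P 170, T 262, U 215. Winner: T.
The two methods disagree.

no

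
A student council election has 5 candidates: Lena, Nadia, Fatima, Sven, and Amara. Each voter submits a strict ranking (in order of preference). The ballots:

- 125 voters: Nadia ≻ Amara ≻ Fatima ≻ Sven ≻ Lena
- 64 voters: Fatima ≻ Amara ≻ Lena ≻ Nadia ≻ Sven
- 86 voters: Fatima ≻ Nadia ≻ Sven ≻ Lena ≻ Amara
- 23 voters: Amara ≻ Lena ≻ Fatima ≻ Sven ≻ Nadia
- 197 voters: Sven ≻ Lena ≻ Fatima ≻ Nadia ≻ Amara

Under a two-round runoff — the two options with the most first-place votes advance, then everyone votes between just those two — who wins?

Fatima

Round 1 first-place votes: Lena 0, Nadia 125, Fatima 150, Sven 197, Amara 23.
Sven and Fatima advance.
Runoff: Sven is preferred to Fatima by 197 voters; Fatima by 298.
Fatima wins the runoff.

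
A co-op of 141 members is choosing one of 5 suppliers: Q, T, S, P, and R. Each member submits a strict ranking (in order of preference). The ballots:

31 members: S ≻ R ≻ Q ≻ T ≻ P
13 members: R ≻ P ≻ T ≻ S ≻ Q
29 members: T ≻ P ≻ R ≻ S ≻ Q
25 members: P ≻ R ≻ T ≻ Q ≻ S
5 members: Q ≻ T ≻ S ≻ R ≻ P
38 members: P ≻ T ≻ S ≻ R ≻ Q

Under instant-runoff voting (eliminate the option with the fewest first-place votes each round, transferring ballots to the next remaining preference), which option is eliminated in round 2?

Round 1: Q 5, T 29, S 31, P 63, R 13. Eliminate Q.
Round 2: T 34, S 31, P 63, R 13. Eliminate R.

R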